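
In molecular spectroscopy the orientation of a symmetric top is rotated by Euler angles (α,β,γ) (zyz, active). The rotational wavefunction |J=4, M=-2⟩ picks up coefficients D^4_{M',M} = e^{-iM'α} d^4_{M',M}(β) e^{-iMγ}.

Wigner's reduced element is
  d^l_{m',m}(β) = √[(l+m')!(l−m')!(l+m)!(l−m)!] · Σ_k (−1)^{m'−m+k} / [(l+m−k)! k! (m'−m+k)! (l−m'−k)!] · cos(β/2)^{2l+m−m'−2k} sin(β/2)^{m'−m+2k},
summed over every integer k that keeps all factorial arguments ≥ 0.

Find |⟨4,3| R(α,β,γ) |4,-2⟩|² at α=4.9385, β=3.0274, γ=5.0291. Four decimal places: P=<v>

Split into d^4_{3,-2}(β=3.0274) × two z-phases.
c=cos(3.0274/2)=0.057065, s=sin(3.0274/2)=0.998370; N=√[5040·1·2·720]=2693.993318
The bounds max(0,m−m')=0 and min(l+m,l−m')=1 give 2 terms
  k=0: (−1)^5·2693.9933/(240)·0.0571^3·0.9984^5 = -0.002069
  k=1: (−1)^6·2693.9933/(720)·0.0571^1·0.9984^7 = +0.211095
d^4_{3,-2}(3.0274) = -0.002069 +0.211095 = +0.209026
|D^4_{3,-2}|² = |d^4_{3,-2}(β)|² = (+0.209026)² = 0.043692 (the z-rotation phases have unit modulus)

P=0.0437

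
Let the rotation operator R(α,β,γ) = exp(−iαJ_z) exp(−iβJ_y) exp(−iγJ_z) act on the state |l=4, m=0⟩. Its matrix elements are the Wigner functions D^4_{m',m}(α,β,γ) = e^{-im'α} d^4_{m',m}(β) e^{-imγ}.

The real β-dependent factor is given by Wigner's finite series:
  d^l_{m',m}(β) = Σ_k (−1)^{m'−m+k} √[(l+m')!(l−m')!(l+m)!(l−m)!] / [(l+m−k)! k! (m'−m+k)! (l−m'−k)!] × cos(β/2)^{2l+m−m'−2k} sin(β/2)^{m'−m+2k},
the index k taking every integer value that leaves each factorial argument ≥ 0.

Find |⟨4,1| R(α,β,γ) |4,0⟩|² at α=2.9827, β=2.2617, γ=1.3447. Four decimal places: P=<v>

First d^4_{1,0}(β=2.2617), then the phase factors e^{-i(1)α} and e^{-i(0)γ}:
c=cos(2.2617/2)=0.425891, s=sin(2.2617/2)=0.904775; N=√[120·6·24·24]=643.987578
k∈{0,1,2,3} keeps every argument non-negative
  k=0: (−1)^1·643.9876/(144)·0.4259^7·0.9048^1 = -0.010284
  k=1: (−1)^2·643.9876/(24)·0.4259^5·0.9048^3 = +0.278470
  k=2: (−1)^3·643.9876/(24)·0.4259^3·0.9048^5 = -1.256791
  k=3: (−1)^4·643.9876/(144)·0.4259^1·0.9048^7 = +0.945357
d^4_{1,0}(2.2617) = -0.010284 +0.278470 -1.256791 +0.945357 = -0.043247
|D^4_{1,0}|² = |d^4_{1,0}(β)|² = (-0.043247)² = 0.001870 (the z-rotation phases have unit modulus)

P=0.0019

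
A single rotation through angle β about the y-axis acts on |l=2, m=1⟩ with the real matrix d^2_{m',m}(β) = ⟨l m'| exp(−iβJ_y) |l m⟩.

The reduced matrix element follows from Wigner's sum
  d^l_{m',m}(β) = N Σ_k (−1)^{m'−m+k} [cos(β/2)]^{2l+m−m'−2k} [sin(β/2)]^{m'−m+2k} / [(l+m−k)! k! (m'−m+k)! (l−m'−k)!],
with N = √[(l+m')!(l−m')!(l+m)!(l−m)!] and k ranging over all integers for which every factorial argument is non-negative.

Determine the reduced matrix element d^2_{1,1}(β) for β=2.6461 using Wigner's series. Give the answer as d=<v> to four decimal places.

d^2_{1,1}(β=2.6461) via Wigner's sum:
With c≡cos(β/2)=0.245220 and s≡sin(β/2)=0.969468, N=[6·1·6·1]^{1/2}=6.000000
The bounds max(0,m−m')=0 and min(l+m,l−m')=1 give 2 terms
  k=0: (−1)^0·6.0000/(6)·0.2452^4·0.9695^0 = +0.003616
  k=1: (−1)^1·6.0000/(2)·0.2452^2·0.9695^2 = -0.169550
d^2_{1,1}(2.6461) = +0.003616 -0.169550 = -0.165934

d=-0.1659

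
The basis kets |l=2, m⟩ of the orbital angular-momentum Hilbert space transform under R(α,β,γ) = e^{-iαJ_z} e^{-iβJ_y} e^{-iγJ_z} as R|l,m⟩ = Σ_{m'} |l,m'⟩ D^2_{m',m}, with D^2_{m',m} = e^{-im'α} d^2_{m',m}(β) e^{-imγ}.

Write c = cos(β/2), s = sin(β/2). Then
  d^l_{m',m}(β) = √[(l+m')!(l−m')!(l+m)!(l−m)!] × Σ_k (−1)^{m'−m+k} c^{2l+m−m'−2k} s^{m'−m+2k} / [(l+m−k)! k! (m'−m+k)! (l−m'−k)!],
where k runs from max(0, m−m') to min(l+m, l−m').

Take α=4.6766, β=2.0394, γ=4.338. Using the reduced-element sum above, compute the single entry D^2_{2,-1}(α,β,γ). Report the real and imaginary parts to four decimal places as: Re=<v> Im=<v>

Re=-0.1931 Im=-0.6181

Split into d^2_{2,-1}(β=2.0394) × two z-phases.
c=cos(2.0394/2)=0.523622, s=sin(2.0394/2)=0.851951; N=√[24·1·1·6]=12.000000
k∈{0} keeps every argument non-negative
  k=0: (−1)^3·12.0000/(6)·0.5236^1·0.8520^3 = -0.647577
d^2_{2,-1}(2.0394) = -0.647577
Attach z-rotation phases: D = e^{-i(2)(4.6766)}·(-0.647577)·e^{-i(-1)(4.338)} = -0.193110-0.618113i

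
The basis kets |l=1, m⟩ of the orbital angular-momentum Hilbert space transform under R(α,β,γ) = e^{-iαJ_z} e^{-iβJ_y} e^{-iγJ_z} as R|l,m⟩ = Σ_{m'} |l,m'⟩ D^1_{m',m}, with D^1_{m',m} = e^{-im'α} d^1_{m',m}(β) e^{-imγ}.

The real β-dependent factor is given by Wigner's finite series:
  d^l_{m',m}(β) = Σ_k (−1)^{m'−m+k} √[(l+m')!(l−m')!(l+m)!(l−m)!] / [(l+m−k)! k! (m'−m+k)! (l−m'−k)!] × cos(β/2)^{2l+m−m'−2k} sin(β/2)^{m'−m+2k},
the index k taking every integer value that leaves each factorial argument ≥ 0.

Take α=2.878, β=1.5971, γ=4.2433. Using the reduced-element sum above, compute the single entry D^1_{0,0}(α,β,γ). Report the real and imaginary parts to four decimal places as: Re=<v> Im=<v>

Split into d^1_{0,0}(β=1.5971) × two z-phases.
c=cos(1.5971/2)=0.697746, s=sin(1.5971/2)=0.716345; N=√[1·1·1·1]=1.000000
Admissible k: 0..1 (factorial args all ≥0)
  k=0: (−1)^0·1.0000/(1)·0.6977^2·0.7163^0 = +0.486850
  k=1: (−1)^1·1.0000/(1)·0.6977^0·0.7163^2 = -0.513150
d^1_{0,0}(1.5971) = +0.486850 -0.513150 = -0.026301
D = (+1.000000+0.000000i)·(-0.026301)·(+1.000000+0.000000i) = -0.026301+0.000000i

Re=-0.0263 Im=0.0000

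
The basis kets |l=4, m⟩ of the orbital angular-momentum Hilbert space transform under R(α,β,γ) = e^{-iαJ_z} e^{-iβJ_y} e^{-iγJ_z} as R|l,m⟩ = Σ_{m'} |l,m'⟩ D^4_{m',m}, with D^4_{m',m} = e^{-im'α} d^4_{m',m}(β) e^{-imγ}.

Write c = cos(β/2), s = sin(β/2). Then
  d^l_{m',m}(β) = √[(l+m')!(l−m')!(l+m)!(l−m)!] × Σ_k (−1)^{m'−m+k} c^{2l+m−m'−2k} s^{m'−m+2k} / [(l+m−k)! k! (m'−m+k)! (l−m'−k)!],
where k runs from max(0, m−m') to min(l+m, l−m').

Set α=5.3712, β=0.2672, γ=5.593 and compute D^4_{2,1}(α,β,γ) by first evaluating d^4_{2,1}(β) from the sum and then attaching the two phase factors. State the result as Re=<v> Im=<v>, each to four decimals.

Re=0.3914 Im=-0.2838

First d^4_{2,1}(β=0.2672), then the phase factors e^{-i(2)α} and e^{-i(1)γ}:
c=cos(0.2672/2)=0.991089, s=sin(0.2672/2)=0.133203; N=√[720·2·120·6]=1018.233765
k∈{0,1,2} keeps every argument non-negative
  k=0: (−1)^1·1018.2338/(240)·0.9911^7·0.1332^1 = -0.530809
  k=1: (−1)^2·1018.2338/(48)·0.9911^5·0.1332^3 = +0.047941
  k=2: (−1)^3·1018.2338/(72)·0.9911^3·0.1332^5 = -0.000577
d^4_{2,1}(0.2672) = -0.530809 +0.047941 -0.000577 = -0.483445
Attach z-rotation phases: D = e^{-i(2)(5.3712)}·(-0.483445)·e^{-i(1)(5.593)} = +0.391365-0.283817i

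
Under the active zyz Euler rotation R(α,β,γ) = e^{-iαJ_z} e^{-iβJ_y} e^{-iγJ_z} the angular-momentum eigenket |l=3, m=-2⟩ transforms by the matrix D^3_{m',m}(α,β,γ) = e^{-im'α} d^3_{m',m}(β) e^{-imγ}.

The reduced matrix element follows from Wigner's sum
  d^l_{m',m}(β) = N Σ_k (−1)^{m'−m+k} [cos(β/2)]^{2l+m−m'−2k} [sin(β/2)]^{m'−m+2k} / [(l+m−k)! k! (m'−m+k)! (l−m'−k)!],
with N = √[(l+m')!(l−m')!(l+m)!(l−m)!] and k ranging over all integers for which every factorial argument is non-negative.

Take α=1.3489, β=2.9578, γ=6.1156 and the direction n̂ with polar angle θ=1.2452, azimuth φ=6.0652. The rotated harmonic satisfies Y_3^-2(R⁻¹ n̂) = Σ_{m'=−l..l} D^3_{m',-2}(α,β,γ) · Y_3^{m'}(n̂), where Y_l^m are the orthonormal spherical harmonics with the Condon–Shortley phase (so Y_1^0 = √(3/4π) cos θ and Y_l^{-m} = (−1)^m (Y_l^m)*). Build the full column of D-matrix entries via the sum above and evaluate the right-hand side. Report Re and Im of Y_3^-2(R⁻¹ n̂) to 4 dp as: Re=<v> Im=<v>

Re=0.2831 Im=-0.0586

Need the full column D^3_{m',-2} for m'=−3..3 at α=1.3489, β=2.9578, γ=6.1156.
cos(β/2)=0.091767, sin(β/2)=0.995781
d^3_{-3,-2}: single k=1 term ⇒ +0.000016;  D = -0.000013-0.000009i
d^3_{-2,-2}: k∈[0..1] ⇒ +0.000001 -0.000352 = -0.000351;  D = +0.000250-0.000247i
d^3_{-1,-2}: k∈[0..1] ⇒ -0.000020 +0.004826 = +0.004805;  D = +0.002541+0.004079i
d^3_{0,-2}: k∈[0..1] ⇒ +0.000385 -0.045351 = -0.044966;  D = -0.042464+0.014791i
d^3_{1,-2}: k∈[0..1] ⇒ -0.004826 +0.284122 = +0.279296;  D = -0.031569-0.277506i
d^3_{2,-2}: k∈[0..1] ⇒ +0.041400 -0.974949 = -0.933549;  D = +0.928047+0.101205i
d^3_{3,-2}: single k=0 term ⇒ -0.220080;  D = +0.071423-0.208168i
Y_3^{m'}(θ=1.2452,φ=6.0652) and Σ D·Y over m':
  (-0.0000-0.0000i)·(+0.2816+0.2159i)  (+0.0002-0.0002i)·(+0.2660+0.1239i)  (+0.0025+0.0041i)·(-0.1460-0.0323i)  (-0.0425+0.0148i)·(-0.2970+0.0000i)  (-0.0316-0.2775i)·(+0.1460-0.0323i)  (+0.9280+0.1012i)·(+0.2660-0.1239i)  (+0.0714-0.2082i)·(-0.2816+0.2159i)
Y_3^-2(R⁻¹ n̂) = +0.283116-0.058648i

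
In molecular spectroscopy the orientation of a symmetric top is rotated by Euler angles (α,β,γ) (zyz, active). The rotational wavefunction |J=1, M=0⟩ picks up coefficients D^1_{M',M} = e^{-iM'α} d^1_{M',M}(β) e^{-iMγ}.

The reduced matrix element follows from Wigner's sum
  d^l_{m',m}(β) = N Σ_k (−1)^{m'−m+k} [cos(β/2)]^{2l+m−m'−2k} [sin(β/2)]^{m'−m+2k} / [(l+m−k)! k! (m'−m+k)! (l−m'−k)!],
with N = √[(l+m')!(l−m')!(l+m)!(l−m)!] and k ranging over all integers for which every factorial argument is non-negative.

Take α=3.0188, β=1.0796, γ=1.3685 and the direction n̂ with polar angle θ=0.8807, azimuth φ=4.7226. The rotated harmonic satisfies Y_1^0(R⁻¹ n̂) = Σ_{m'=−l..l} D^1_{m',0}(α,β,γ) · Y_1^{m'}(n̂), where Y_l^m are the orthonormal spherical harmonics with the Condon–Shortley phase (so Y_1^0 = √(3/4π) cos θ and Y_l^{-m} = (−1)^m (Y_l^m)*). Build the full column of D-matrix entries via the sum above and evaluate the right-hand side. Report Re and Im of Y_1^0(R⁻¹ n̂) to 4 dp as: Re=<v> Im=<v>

Re=0.1027 Im=0.0000

Need the full column D^1_{m',0} for m'=−1..1 at α=3.0188, β=1.0796, γ=1.3685.
cos(β/2)=0.857811, sin(β/2)=0.513964
d^1_{-1,0}: single k=1 term ⇒ +0.623505;  D = -0.618810+0.076370i
d^1_{0,0}: k∈[0..1] ⇒ +0.735841 -0.264159 = +0.471681;  D = +0.471681+0.000000i
d^1_{1,0}: single k=0 term ⇒ -0.623505;  D = +0.618810+0.076370i
Y_1^{m'}(θ=0.8807,φ=4.7226) and Σ D·Y over m':
  (-0.6188+0.0764i)·(+0.0027+0.2664i)  (+0.4717+0.0000i)·(+0.3110+0.0000i)  (+0.6188+0.0764i)·(-0.0027+0.2664i)
Y_1^0(R⁻¹ n̂) = +0.102656+0.000000i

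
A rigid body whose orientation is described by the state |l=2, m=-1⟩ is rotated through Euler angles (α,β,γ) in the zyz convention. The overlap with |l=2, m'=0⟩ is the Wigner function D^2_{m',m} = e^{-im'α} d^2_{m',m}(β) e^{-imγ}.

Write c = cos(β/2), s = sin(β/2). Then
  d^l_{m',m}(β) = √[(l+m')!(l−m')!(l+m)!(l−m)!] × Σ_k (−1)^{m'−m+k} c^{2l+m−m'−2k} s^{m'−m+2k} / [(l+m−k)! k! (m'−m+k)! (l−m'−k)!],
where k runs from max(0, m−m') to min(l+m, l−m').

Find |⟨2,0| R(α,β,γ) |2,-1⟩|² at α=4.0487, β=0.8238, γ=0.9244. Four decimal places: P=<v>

First d^2_{0,-1}(β=0.8238), then the phase factors e^{-i(0)α} and e^{-i(-1)γ}:
c=cos(0.8238/2)=0.916362, s=sin(0.8238/2)=0.400351; N=√[2·2·1·6]=4.898979
k: max(0,(-1)−(0))=0 … min(2+(-1),2−(0))=1
  k=0: (−1)^1·4.8990/(2)·0.9164^3·0.4004^1 = -0.754601
  k=1: (−1)^2·4.8990/(2)·0.9164^1·0.4004^3 = +0.144034
d^2_{0,-1}(0.8238) = -0.754601 +0.144034 = -0.610567
|D^2_{0,-1}|² = |d^2_{0,-1}(β)|² = (-0.610567)² = 0.372792 (the z-rotation phases have unit modulus)

P=0.3728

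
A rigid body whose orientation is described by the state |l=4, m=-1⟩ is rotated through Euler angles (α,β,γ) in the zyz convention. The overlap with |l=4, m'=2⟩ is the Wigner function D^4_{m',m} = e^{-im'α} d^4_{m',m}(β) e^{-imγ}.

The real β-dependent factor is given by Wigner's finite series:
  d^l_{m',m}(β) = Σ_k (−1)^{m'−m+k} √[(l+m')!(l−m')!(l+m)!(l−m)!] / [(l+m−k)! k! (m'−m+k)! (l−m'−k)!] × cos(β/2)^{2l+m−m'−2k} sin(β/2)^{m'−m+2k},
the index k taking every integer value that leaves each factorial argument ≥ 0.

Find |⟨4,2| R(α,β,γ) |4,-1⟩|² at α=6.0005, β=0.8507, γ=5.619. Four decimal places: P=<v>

P=0.1929

D^4_{2,-1}(6.0005,0.8507,5.619) = e^{-i·2·6.0005}·d^4_{2,-1}(0.8507)·e^{-i·-1·5.619}. Compute d first:
Half-angle: c=0.910894, s=0.412640. N=√(720·2·6·120)=1018.233765
The bounds max(0,m−m')=0 and min(l+m,l−m')=2 give 3 terms
  k=0: (−1)^3·1018.2338/(72)·0.9109^5·0.4126^3 = -0.623114
  k=1: (−1)^4·1018.2338/(48)·0.9109^3·0.4126^5 = +0.191807
  k=2: (−1)^5·1018.2338/(240)·0.9109^1·0.4126^7 = -0.007872
d^4_{2,-1}(0.8507) = -0.623114 +0.191807 -0.007872 = -0.439180
|D^4_{2,-1}|² = |d^4_{2,-1}(β)|² = (-0.439180)² = 0.192879 (the z-rotation phases have unit modulus)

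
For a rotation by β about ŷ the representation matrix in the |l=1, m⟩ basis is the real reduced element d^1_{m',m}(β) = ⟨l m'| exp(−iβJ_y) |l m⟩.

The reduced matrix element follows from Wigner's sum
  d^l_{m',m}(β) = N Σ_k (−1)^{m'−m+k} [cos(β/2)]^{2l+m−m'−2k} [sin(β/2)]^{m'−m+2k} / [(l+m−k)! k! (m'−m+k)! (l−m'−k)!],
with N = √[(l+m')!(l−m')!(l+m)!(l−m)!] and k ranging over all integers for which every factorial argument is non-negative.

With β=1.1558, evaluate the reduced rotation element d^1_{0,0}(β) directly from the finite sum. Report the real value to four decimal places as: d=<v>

d^1_{0,0}(β=1.1558) via Wigner's sum:
c=cos(1.1558/2)=0.837612, s=sin(1.1558/2)=0.546266; N=√[1·1·1·1]=1.000000
Admissible k: 0..1 (factorial args all ≥0)
  k=0: (−1)^0·1.0000/(1)·0.8376^2·0.5463^0 = +0.701593
  k=1: (−1)^1·1.0000/(1)·0.8376^0·0.5463^2 = -0.298407
d^1_{0,0}(1.1558) = +0.701593 -0.298407 = +0.403187

d=0.4032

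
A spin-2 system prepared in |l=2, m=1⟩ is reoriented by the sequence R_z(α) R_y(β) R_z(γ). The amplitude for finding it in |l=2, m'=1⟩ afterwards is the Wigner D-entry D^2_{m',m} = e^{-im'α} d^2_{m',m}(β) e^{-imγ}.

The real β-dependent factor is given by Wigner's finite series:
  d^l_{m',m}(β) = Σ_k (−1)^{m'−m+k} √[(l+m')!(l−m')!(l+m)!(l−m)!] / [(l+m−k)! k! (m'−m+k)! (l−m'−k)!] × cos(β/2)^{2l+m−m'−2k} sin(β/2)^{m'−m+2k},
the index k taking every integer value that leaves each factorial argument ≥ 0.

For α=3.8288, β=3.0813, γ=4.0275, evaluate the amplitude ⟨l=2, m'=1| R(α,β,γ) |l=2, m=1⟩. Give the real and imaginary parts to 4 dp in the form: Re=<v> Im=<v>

Re=0.0000 Im=0.0027

First d^2_{1,1}(β=3.0813), then the phase factors e^{-i(1)α} and e^{-i(1)γ}:
With c≡cos(β/2)=0.030142 and s≡sin(β/2)=0.999546, N=[6·1·6·1]^{1/2}=6.000000
k∈{0,1} keeps every argument non-negative
  k=0: (−1)^0·6.0000/(6)·0.0301^4·0.9995^0 = +0.000001
  k=1: (−1)^1·6.0000/(2)·0.0301^2·0.9995^2 = -0.002723
d^2_{1,1}(3.0813) = +0.000001 -0.002723 = -0.002722
Phases: e^{-i·(1)·3.8288}=-0.773021+0.634381i, e^{-i·(1)·4.0275}=-0.632587+0.774489i ⇒ D=+0.000006+0.002722i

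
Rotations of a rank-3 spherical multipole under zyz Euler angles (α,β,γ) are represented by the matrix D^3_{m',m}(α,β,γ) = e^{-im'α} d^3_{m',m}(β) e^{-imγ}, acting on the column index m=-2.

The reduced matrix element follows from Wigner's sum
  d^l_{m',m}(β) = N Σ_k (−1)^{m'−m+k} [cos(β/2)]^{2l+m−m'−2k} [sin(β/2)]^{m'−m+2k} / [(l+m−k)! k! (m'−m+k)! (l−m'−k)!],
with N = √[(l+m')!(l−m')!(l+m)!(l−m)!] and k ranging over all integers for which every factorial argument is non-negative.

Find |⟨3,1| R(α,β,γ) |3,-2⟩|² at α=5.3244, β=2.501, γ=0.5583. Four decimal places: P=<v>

P=0.3578

Split into d^3_{1,-2}(β=2.501) × two z-phases.
With c≡cos(β/2)=0.314848 and s≡sin(β/2)=0.949142, N=[24·2·1·120]^{1/2}=75.894664
k: max(0,(-2)−(1))=0 … min(3+(-2),3−(1))=1
  k=0: (−1)^3·75.8947/(12)·0.3148^3·0.9491^3 = -0.168782
  k=1: (−1)^4·75.8947/(24)·0.3148^1·0.9491^5 = +0.766932
d^3_{1,-2}(2.501) = -0.168782 +0.766932 = +0.598150
|D^3_{1,-2}|² = |d^3_{1,-2}(β)|² = (+0.598150)² = 0.357784 (the z-rotation phases have unit modulus)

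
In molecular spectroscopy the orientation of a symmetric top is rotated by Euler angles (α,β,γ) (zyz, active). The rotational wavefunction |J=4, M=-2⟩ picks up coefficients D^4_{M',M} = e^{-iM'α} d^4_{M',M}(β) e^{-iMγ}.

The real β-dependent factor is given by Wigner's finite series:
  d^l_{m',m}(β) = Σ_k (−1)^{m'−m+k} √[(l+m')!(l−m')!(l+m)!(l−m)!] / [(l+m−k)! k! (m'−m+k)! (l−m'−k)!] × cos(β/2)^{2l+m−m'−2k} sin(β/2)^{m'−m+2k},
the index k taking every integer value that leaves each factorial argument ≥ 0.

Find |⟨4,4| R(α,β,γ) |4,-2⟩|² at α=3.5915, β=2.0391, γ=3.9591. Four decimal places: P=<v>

First d^4_{4,-2}(β=2.0391), then the phase factors e^{-i(4)α} and e^{-i(-2)γ}:
c=cos(2.0391/2)=0.523749, s=sin(2.0391/2)=0.851872; N=√[40320·1·2·720]=7619.763776
The bounds max(0,m−m')=0 and min(l+m,l−m')=0 give 1 term
  k=0: (−1)^6·7619.7638/(1440)·0.5237^2·0.8519^6 = +0.554719
d^4_{4,-2}(2.0391) = +0.554719
|D^4_{4,-2}|² = |d^4_{4,-2}(β)|² = (+0.554719)² = 0.307714 (the z-rotation phases have unit modulus)

P=0.3077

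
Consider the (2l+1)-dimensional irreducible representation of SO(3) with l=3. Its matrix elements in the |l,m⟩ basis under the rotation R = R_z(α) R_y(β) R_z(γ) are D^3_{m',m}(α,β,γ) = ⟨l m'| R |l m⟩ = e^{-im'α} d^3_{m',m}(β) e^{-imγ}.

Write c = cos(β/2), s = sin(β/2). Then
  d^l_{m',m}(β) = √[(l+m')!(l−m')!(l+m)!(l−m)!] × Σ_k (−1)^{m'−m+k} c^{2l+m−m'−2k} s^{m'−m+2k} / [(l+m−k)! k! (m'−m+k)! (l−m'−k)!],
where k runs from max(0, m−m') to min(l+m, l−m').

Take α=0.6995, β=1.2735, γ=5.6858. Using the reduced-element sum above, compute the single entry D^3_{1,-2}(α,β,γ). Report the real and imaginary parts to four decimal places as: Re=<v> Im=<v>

First d^3_{1,-2}(β=1.2735), then the phase factors e^{-i(1)α} and e^{-i(-2)γ}:
With c≡cos(β/2)=0.804032 and s≡sin(β/2)=0.594585, N=[24·2·1·120]^{1/2}=75.894664
k∈{0,1} keeps every argument non-negative
  k=0: (−1)^3·75.8947/(12)·0.8040^3·0.5946^3 = -0.691025
  k=1: (−1)^4·75.8947/(24)·0.8040^1·0.5946^5 = +0.188949
d^3_{1,-2}(1.2735) = -0.691025 +0.188949 = -0.502075
Phases: e^{-i·(1)·0.6995}=+0.765164-0.643835i, e^{-i·(-2)·5.6858}=+0.367227-0.930131i ⇒ D=+0.159591+0.476036i

Re=0.1596 Im=0.4760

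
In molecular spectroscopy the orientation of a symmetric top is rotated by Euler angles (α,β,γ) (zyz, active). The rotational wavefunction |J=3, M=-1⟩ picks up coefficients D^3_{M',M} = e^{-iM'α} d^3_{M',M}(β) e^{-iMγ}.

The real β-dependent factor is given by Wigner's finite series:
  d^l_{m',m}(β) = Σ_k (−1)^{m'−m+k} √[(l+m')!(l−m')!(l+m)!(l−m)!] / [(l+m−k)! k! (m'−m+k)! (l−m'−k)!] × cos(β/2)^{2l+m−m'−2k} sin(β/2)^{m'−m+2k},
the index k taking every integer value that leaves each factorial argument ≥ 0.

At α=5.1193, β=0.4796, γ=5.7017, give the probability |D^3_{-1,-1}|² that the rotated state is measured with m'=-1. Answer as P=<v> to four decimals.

P=0.2083

D^3_{-1,-1}(5.1193,0.4796,5.7017) = e^{-i·-1·5.1193}·d^3_{-1,-1}(0.4796)·e^{-i·-1·5.7017}. Compute d first:
c=cos(0.4796/2)=0.971385, s=sin(0.4796/2)=0.237508; N=√[2·24·2·24]=48.000000
The bounds max(0,m−m')=0 and min(l+m,l−m')=2 give 3 terms
  k=0: (−1)^0·48.0000/(48)·0.9714^6·0.2375^0 = +0.840136
  k=1: (−1)^1·48.0000/(6)·0.9714^4·0.2375^2 = -0.401804
  k=2: (−1)^2·48.0000/(8)·0.9714^2·0.2375^4 = +0.018016
d^3_{-1,-1}(0.4796) = +0.840136 -0.401804 +0.018016 = +0.456348
|D^3_{-1,-1}|² = |d^3_{-1,-1}(β)|² = (+0.456348)² = 0.208253 (the z-rotation phases have unit modulus)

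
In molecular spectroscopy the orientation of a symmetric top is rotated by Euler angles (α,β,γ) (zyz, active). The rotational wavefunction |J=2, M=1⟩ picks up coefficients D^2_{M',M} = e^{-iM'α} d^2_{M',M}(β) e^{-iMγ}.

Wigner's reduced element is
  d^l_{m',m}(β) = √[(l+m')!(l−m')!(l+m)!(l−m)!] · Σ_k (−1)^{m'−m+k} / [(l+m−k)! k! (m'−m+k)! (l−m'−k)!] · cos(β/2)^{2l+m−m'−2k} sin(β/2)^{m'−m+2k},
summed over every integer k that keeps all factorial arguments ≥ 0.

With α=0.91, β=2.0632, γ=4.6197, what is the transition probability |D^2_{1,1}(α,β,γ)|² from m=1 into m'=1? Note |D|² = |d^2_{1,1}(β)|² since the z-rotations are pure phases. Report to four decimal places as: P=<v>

P=0.2631

First d^2_{1,1}(β=2.0632), then the phase factors e^{-i(1)α} and e^{-i(1)γ}:
With c≡cos(β/2)=0.513447 and s≡sin(β/2)=0.858122, N=[6·1·6·1]^{1/2}=6.000000
The bounds max(0,m−m')=0 and min(l+m,l−m')=1 give 2 terms
  k=0: (−1)^0·6.0000/(6)·0.5134^4·0.8581^0 = +0.069499
  k=1: (−1)^1·6.0000/(2)·0.5134^2·0.8581^2 = -0.582384
d^2_{1,1}(2.0632) = +0.069499 -0.582384 = -0.512885
|D^2_{1,1}|² = |d^2_{1,1}(β)|² = (-0.512885)² = 0.263051 (the z-rotation phases have unit modulus)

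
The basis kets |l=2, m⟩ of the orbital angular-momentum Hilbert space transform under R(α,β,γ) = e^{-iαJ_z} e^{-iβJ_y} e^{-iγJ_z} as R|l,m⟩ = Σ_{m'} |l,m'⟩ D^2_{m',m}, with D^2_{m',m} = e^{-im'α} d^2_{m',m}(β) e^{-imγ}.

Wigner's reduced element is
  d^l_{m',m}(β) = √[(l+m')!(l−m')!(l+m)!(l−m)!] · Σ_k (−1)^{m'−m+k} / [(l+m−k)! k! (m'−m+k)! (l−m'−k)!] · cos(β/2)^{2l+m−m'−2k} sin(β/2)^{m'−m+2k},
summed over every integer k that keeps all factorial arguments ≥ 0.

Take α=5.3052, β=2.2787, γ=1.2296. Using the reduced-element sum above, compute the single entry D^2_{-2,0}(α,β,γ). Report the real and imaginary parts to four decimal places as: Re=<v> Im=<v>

Re=-0.1328 Im=-0.3276

Split into d^2_{-2,0}(β=2.2787) × two z-phases.
Half-angle: c=0.418185, s=0.908362. N=√(1·24·2·2)=9.797959
k∈{2} keeps every argument non-negative
  k=2: (−1)^0·9.7980/(4)·0.4182^2·0.9084^2 = +0.353452
d^2_{-2,0}(2.2787) = +0.353452
Phases: e^{-i·(-2)·5.3052}=-0.375721-0.926733i, e^{-i·(0)·1.2296}=+1.000000+0.000000i ⇒ D=-0.132799-0.327556i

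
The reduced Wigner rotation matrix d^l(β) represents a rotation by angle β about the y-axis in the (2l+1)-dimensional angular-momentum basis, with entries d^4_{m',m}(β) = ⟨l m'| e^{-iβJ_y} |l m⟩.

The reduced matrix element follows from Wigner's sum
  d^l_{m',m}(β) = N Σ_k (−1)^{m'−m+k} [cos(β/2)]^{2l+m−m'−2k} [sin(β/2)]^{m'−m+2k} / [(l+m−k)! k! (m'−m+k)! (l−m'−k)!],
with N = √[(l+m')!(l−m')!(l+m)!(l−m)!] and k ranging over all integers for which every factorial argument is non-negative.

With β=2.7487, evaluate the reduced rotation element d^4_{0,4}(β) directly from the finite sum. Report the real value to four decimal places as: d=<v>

d=0.0112

d^4_{0,4}(β=2.7487) via Wigner's sum:
Half-angle: c=0.195185, s=0.980766. N=√(24·24·40320·1)=4819.161753
k∈{4} keeps every argument non-negative
  k=4: (−1)^0·4819.1618/(576)·0.1952^4·0.9808^4 = +0.011236
d^4_{0,4}(2.7487) = +0.011236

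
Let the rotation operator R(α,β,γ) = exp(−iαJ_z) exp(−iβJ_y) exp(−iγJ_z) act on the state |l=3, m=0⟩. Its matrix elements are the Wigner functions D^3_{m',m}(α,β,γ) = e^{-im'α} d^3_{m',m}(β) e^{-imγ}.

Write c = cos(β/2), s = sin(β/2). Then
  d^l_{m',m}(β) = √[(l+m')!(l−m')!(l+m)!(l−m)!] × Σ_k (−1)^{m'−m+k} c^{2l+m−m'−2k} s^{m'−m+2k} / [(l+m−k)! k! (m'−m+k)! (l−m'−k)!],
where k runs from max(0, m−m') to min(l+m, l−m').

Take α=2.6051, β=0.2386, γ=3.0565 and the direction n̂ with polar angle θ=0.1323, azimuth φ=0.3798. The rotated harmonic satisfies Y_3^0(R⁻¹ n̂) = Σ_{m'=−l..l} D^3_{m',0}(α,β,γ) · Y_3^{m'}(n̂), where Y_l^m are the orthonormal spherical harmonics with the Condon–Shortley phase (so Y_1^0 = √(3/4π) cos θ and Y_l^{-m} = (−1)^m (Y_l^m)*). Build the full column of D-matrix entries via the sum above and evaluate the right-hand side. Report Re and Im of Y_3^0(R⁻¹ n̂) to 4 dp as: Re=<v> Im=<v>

Need the full column D^3_{m',0} for m'=−3..3 at α=2.6051, β=0.2386, γ=3.0565.
cos(β/2)=0.992892, sin(β/2)=0.119017
d^3_{-3,0}: single k=3 term ⇒ +0.007380;  D = +0.000285+0.007374i
d^3_{-2,0}: k∈[2..3] ⇒ +0.075403 -0.001083 = +0.074320;  D = +0.035488-0.065299i
d^3_{-1,0}: k∈[1..3] ⇒ +0.397842 -0.017149 +0.000082 = +0.380775;  D = -0.327279+0.194623i
d^3_{0,0}: k∈[0..3] ⇒ +0.958104 -0.123900 +0.001780 -0.000003 = +0.835981;  D = +0.835981+0.000000i
d^3_{1,0}: k∈[0..2] ⇒ -0.397842 +0.017149 -0.000082 = -0.380775;  D = +0.327279+0.194623i
d^3_{2,0}: k∈[0..1] ⇒ +0.075403 -0.001083 = +0.074320;  D = +0.035488+0.065299i
d^3_{3,0}: single k=0 term ⇒ -0.007380;  D = -0.000285+0.007374i
Y_3^{m'}(θ=0.1323,φ=0.3798) and Σ D·Y over m':
  (+0.0003+0.0074i)·(+0.0004-0.0009i)  (+0.0355-0.0653i)·(+0.0128-0.0121i)  (-0.3273+0.1946i)·(+0.1549-0.0618i)  (+0.8360+0.0000i)·(+0.7076+0.0000i)  (+0.3273+0.1946i)·(-0.1549-0.0618i)  (+0.0355+0.0653i)·(+0.0128+0.0121i)  (-0.0003+0.0074i)·(-0.0004-0.0009i)
Y_3^0(R⁻¹ n̂) = +0.513575-0.000000i

Re=0.5136 Im=0.0000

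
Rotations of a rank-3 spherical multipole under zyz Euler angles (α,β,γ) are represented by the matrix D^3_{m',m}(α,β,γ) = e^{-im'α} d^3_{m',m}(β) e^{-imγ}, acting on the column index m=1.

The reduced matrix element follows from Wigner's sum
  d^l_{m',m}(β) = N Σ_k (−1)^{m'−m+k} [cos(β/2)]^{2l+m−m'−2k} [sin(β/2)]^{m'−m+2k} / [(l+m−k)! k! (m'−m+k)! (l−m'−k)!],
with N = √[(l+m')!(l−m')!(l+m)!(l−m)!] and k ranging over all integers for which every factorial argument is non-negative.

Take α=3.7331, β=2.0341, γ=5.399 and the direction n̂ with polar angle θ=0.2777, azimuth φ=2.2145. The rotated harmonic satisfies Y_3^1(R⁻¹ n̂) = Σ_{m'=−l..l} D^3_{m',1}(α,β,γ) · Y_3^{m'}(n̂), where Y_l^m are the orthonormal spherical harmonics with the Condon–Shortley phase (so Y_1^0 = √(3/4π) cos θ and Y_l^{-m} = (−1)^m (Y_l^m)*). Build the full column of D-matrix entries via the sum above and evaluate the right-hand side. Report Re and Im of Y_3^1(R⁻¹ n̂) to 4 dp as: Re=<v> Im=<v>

Re=-0.0143 Im=-0.0356

Need the full column D^3_{m',1} for m'=−3..3 at α=3.7331, β=2.0341, γ=5.399.
cos(β/2)=0.525877, sin(β/2)=0.850560
d^3_{-3,1}: single k=4 term ⇒ +0.560577;  D = +0.496480-0.260296i
d^3_{-2,1}: k∈[3..4] ⇒ +0.565977 -0.740304 = -0.174327;  D = +0.083026-0.153286i
d^3_{-1,1}: k∈[2..4] ⇒ +0.331971 -1.157923 +0.378644 = -0.447308;  D = +0.042477+0.445287i
d^3_{0,1}: k∈[1..3] ⇒ +0.118500 -0.929995 +0.810963 = -0.000533;  D = -0.000338-0.000412i
d^3_{1,1}: k∈[0..2] ⇒ +0.021150 -0.442627 +0.868442 = +0.446965;  D = -0.427957-0.128957i
d^3_{2,1}: k∈[0..1] ⇒ -0.108175 +0.565977 = +0.457802;  D = +0.437513-0.134778i
d^3_{3,1}: single k=0 term ⇒ +0.214286;  D = -0.134818+0.166561i
Y_3^{m'}(θ=0.2777,φ=2.2145) and Σ D·Y over m':
  (+0.4965-0.2603i)·(+0.0080-0.0030i)  (+0.0830-0.1533i)·(-0.0207+0.0709i)  (+0.0425+0.4453i)·(-0.1927-0.2568i)  (-0.0003-0.0004i)·(+0.5829+0.0000i)  (-0.4280-0.1290i)·(+0.1927-0.2568i)  (+0.4375-0.1348i)·(-0.0207-0.0709i)  (-0.1348+0.1666i)·(-0.0080-0.0030i)
Y_3^1(R⁻¹ n̂) = -0.014253-0.035617i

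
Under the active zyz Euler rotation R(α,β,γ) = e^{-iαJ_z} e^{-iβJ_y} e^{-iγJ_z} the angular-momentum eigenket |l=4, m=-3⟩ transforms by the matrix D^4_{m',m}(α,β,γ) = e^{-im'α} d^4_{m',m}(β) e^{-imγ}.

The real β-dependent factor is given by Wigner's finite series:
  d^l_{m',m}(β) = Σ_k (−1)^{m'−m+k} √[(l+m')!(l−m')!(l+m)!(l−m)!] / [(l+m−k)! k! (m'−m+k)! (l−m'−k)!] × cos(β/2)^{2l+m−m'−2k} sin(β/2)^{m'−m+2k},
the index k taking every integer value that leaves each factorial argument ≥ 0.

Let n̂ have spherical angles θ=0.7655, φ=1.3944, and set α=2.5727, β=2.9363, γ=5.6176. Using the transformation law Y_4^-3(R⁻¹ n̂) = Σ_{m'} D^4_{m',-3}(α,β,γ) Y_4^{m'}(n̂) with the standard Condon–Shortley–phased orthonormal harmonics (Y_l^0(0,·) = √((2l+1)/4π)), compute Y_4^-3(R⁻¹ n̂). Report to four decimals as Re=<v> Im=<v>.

Re=0.1051 Im=0.3400

Need the full column D^4_{m',-3} for m'=−4..4 at α=2.5727, β=2.9363, γ=5.6176.
cos(β/2)=0.102466, sin(β/2)=0.994736
d^4_{-4,-3}: single k=1 term ⇒ +0.000000;  D = -0.000000+0.000000i
d^4_{-3,-3}: k∈[0..1] ⇒ +0.000000 -0.000008 = -0.000008;  D = -0.000007+0.000004i
d^4_{-2,-3}: k∈[0..1] ⇒ -0.000000 +0.000125 = +0.000124;  D = -0.000124-0.000001i
d^4_{-1,-3}: k∈[0..1] ⇒ +0.000009 -0.001428 = -0.001419;  D = -0.001190-0.000773i
d^4_{0,-3}: k∈[0..1] ⇒ -0.000132 +0.012398 = +0.012266;  D = -0.005068-0.011170i
d^4_{1,-3}: k∈[0..1] ⇒ +0.001428 -0.080738 = -0.079310;  D = +0.011298-0.078502i
d^4_{2,-3}: k∈[0..1] ⇒ -0.011762 +0.369488 = +0.357727;  D = +0.233673-0.270860i
d^4_{3,-3}: k∈[0..1] ⇒ +0.071204 -0.958660 = -0.887455;  D = +0.850379-0.253836i
d^4_{4,-3}: single k=0 term ⇒ -0.279307;  D = -0.268521-0.076870i
Y_4^{m'}(θ=0.7655,φ=1.3944) and Σ D·Y over m':
  (-0.0000+0.0000i)·(+0.0776+0.0661i)  (-0.0000+0.0000i)·(-0.1516+0.2592i)  (-0.0001-0.0000i)·(-0.3978-0.1465i)  (-0.0012-0.0008i)·(+0.0265-0.1487i)  (-0.0051-0.0112i)·(-0.3318+0.0000i)  (+0.0113-0.0785i)·(-0.0265-0.1487i)  (+0.2337-0.2709i)·(-0.3978+0.1465i)  (+0.8504-0.2538i)·(+0.1516+0.2592i)  (-0.2685-0.0769i)·(+0.0776-0.0661i)
Y_4^-3(R⁻¹ n̂) = +0.105067+0.339953i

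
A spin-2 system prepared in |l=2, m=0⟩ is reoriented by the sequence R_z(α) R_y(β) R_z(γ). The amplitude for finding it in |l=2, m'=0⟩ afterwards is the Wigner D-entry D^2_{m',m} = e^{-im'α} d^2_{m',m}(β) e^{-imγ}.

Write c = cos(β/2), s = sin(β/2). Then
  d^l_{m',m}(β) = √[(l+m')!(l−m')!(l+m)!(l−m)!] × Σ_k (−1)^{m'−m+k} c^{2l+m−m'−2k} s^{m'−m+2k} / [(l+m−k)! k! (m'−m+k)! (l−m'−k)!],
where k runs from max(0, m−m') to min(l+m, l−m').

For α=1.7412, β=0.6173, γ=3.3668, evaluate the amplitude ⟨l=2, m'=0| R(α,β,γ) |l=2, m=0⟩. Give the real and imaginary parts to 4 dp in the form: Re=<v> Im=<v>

Re=0.4974 Im=0.0000

D^2_{0,0}(1.7412,0.6173,3.3668) = e^{-i·0·1.7412}·d^2_{0,0}(0.6173)·e^{-i·0·3.3668}. Compute d first:
c=cos(0.6173/2)=0.952745, s=sin(0.6173/2)=0.303773; N=√[2·2·2·2]=4.000000
Admissible k: 0..2 (factorial args all ≥0)
  k=0: (−1)^0·4.0000/(4)·0.9527^4·0.3038^0 = +0.823959
  k=1: (−1)^1·4.0000/(1)·0.9527^2·0.3038^2 = -0.335051
  k=2: (−1)^2·4.0000/(4)·0.9527^0·0.3038^4 = +0.008515
d^2_{0,0}(0.6173) = +0.823959 -0.335051 +0.008515 = +0.497424
Phases: e^{-i·(0)·1.7412}=+1.000000+0.000000i, e^{-i·(0)·3.3668}=+1.000000+0.000000i ⇒ D=+0.497424+0.000000i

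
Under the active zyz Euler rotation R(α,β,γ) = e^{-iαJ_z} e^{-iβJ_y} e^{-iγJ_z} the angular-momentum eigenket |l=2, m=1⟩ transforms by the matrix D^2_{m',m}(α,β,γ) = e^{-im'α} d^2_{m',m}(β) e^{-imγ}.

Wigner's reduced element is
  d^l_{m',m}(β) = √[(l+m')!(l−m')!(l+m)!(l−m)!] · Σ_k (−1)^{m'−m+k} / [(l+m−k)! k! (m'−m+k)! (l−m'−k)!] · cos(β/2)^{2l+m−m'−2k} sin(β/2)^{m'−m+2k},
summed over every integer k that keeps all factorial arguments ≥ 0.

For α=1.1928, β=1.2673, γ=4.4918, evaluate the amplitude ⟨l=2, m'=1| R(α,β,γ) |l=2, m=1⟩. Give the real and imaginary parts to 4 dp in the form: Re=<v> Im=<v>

First d^2_{1,1}(β=1.2673), then the phase factors e^{-i(1)α} and e^{-i(1)γ}:
c=cos(1.2673/2)=0.805872, s=sin(1.2673/2)=0.592090; N=√[6·1·6·1]=6.000000
The bounds max(0,m−m')=0 and min(l+m,l−m')=1 give 2 terms
  k=0: (−1)^0·6.0000/(6)·0.8059^4·0.5921^0 = +0.421758
  k=1: (−1)^1·6.0000/(2)·0.8059^2·0.5921^2 = -0.683013
d^2_{1,1}(1.2673) = +0.421758 -0.683013 = -0.261254
Attach z-rotation phases: D = e^{-i(1)(1.1928)}·(-0.261254)·e^{-i(1)(4.4918)} = -0.215831-0.147210i

Re=-0.2158 Im=-0.1472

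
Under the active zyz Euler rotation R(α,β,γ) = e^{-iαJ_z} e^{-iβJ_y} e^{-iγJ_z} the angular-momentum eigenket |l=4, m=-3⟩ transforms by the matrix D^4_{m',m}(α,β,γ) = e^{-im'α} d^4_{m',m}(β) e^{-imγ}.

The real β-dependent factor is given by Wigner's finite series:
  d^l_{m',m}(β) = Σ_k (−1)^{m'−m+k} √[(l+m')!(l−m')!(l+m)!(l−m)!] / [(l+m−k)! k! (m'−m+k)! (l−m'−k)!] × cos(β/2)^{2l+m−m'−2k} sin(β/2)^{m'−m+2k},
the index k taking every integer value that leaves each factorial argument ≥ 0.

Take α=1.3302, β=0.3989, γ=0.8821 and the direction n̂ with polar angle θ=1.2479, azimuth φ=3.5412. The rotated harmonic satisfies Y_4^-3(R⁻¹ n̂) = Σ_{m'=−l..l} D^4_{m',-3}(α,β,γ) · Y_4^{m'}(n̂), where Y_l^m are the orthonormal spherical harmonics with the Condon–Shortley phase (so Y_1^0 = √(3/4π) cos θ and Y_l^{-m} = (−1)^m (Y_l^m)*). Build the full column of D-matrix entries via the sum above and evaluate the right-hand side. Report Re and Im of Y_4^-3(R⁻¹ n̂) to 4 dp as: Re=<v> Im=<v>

Need the full column D^4_{m',-3} for m'=−4..4 at α=1.3302, β=0.3989, γ=0.8821.
cos(β/2)=0.980176, sin(β/2)=0.198130
d^4_{-4,-3}: single k=1 term ⇒ +0.487106;  D = -0.054983+0.483993i
d^4_{-3,-3}: k∈[0..1] ⇒ +0.851984 -0.243682 = +0.608302;  D = +0.570644+0.210707i
d^4_{-2,-3}: k∈[0..1] ⇒ -0.644380 +0.078987 = -0.565393;  D = -0.316585+0.468448i
d^4_{-1,-3}: k∈[0..1] ⇒ +0.276309 -0.018816 = +0.257493;  D = -0.172841-0.190863i
d^4_{0,-3}: k∈[0..1] ⇒ -0.083260 +0.003402 = -0.079858;  D = +0.070261-0.037956i
d^4_{1,-3}: k∈[0..1] ⇒ +0.018816 -0.000461 = +0.018355;  D = +0.004625+0.017763i
d^4_{2,-3}: k∈[0..1] ⇒ -0.003227 +0.000044 = -0.003183;  D = -0.003183+0.000045i
d^4_{3,-3}: k∈[0..1] ⇒ +0.000407 -0.000002 = +0.000404;  D = +0.000091-0.000394i
d^4_{4,-3}: single k=0 term ⇒ -0.000033;  D = +0.000030+0.000015i
Y_4^{m'}(θ=1.2479,φ=3.5412) and Σ D·Y over m':
  (-0.0550+0.4840i)·(-0.0099-0.3578i)  (+0.5706+0.2107i)·(-0.1231+0.3156i)  (-0.3166+0.4684i)·(-0.0619+0.0637i)  (-0.1728-0.1909i)·(+0.3010-0.1271i)  (+0.0703-0.0380i)·(+0.0354+0.0000i)  (+0.0046+0.0178i)·(-0.3010-0.1271i)  (-0.0032+0.0000i)·(-0.0619-0.0637i)  (+0.0001-0.0004i)·(+0.1231+0.3156i)  (+0.0000+0.0000i)·(-0.0099+0.3578i)
Y_4^-3(R⁻¹ n̂) = -0.045866+0.077295i

Re=-0.0459 Im=0.0773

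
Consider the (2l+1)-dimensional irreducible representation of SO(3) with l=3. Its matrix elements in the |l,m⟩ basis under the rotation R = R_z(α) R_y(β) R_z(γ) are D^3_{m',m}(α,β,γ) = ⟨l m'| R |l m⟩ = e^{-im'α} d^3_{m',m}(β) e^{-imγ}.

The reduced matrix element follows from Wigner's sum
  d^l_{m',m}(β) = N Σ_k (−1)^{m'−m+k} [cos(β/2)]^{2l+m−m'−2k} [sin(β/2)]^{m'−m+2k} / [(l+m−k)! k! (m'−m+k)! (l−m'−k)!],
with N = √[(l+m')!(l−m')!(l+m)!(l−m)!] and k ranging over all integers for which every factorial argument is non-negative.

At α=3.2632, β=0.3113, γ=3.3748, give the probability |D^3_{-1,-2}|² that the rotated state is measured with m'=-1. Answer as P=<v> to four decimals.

Split into d^3_{-1,-2}(β=0.3113) × two z-phases.
Half-angle: c=0.987911, s=0.155022. N=√(2·24·1·120)=75.894664
k∈{0,1} keeps every argument non-negative
  k=0: (−1)^1·75.8947/(24)·0.9879^5·0.1550^1 = -0.461300
  k=1: (−1)^2·75.8947/(12)·0.9879^3·0.1550^3 = +0.022718
d^3_{-1,-2}(0.3113) = -0.461300 +0.022718 = -0.438582
|D^3_{-1,-2}|² = |d^3_{-1,-2}(β)|² = (-0.438582)² = 0.192354 (the z-rotation phases have unit modulus)

P=0.1924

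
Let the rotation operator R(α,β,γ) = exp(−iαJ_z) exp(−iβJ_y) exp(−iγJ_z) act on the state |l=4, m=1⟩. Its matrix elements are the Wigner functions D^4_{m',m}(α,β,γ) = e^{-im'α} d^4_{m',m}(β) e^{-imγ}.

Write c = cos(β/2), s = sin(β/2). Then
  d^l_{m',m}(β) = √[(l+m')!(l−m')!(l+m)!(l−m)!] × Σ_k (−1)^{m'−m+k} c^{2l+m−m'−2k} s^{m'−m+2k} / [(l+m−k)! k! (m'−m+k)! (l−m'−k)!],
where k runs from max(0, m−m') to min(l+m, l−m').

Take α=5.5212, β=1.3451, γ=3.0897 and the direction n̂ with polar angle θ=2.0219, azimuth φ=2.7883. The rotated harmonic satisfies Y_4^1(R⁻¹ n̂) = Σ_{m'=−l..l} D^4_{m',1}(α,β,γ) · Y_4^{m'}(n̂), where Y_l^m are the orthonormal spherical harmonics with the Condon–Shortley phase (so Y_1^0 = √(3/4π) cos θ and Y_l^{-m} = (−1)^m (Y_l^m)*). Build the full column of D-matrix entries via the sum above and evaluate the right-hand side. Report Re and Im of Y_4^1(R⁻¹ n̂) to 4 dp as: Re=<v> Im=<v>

Re=-0.2979 Im=0.3975

Need the full column D^4_{m',1} for m'=−4..4 at α=5.5212, β=1.3451, γ=3.0897.
cos(β/2)=0.782236, sin(β/2)=0.622983
d^4_{-4,1}: single k=5 term ⇒ +0.336114;  D = +0.332560+0.048747i
d^4_{-3,1}: k∈[4..5] ⇒ +0.746059 -0.283924 = +0.462136;  D = +0.284534+0.364156i
d^4_{-2,1}: k∈[3..5] ⇒ +1.001454 -0.952794 +0.120866 = +0.169526;  D = -0.016708+0.168701i
d^4_{-1,1}: k∈[2..5] ⇒ +0.889155 -1.691903 +0.536565 -0.022689 = -0.288872;  D = +0.219052-0.188317i
d^4_{0,1}: k∈[1..4] ⇒ +0.499291 -1.900125 +1.205200 -0.127404 = -0.323038;  D = +0.322603+0.016756i
d^4_{1,1}: k∈[0..3] ⇒ +0.140185 -1.333732 +1.691903 -0.357710 = +0.140646;  D = -0.096579-0.102243i
d^4_{2,1}: k∈[0..2] ⇒ -0.473669 +1.502181 -0.635196 = +0.393315;  D = +0.001993-0.393310i
d^4_{3,1}: k∈[0..1] ⇒ +0.705745 -0.746059 = -0.040314;  D = -0.027979+0.029025i
d^4_{4,1}: single k=0 term ⇒ -0.529919;  D = -0.529458+0.022122i
Y_4^{m'}(θ=2.0219,φ=2.7883) and Σ D·Y over m':
  (+0.3326+0.0487i)·(+0.0456+0.2867i)  (+0.2845+0.3642i)·(+0.1945+0.3470i)  (-0.0167+0.1687i)·(+0.0681+0.0581i)  (+0.2191-0.1883i)·(-0.2908-0.1072i)  (+0.3226+0.0168i)·(-0.1521+0.0000i)  (-0.0966-0.1022i)·(+0.2908-0.1072i)  (+0.0020-0.3933i)·(+0.0681-0.0581i)  (-0.0280+0.0290i)·(-0.1945+0.3470i)  (-0.5295+0.0221i)·(+0.0456-0.2867i)
Y_4^1(R⁻¹ n̂) = -0.297895+0.397534i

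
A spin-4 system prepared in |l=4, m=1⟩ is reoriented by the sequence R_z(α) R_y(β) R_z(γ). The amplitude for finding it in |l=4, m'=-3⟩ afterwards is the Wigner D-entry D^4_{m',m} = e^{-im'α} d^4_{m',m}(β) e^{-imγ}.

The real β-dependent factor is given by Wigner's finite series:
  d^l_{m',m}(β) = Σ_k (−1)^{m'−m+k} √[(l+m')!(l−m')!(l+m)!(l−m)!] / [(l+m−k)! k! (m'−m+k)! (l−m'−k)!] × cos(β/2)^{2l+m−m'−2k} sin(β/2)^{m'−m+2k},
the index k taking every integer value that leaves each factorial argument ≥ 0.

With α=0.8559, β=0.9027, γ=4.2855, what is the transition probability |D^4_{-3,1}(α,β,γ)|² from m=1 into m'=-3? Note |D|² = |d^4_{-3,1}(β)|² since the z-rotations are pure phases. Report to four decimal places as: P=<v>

P=0.0727

First d^4_{-3,1}(β=0.9027), then the phase factors e^{-i(-3)α} and e^{-i(1)γ}:
With c≡cos(β/2)=0.899859 and s≡sin(β/2)=0.436181, N=[1·5040·120·6]^{1/2}=1904.940944
k: max(0,(1)−(-3))=4 … min(4+(1),4−(-3))=5
  k=4: (−1)^0·1904.9409/(144)·0.8999^4·0.4362^4 = +0.313966
  k=5: (−1)^1·1904.9409/(240)·0.8999^2·0.4362^6 = -0.044261
d^4_{-3,1}(0.9027) = +0.313966 -0.044261 = +0.269706
|D^4_{-3,1}|² = |d^4_{-3,1}(β)|² = (+0.269706)² = 0.072741 (the z-rotation phases have unit modulus)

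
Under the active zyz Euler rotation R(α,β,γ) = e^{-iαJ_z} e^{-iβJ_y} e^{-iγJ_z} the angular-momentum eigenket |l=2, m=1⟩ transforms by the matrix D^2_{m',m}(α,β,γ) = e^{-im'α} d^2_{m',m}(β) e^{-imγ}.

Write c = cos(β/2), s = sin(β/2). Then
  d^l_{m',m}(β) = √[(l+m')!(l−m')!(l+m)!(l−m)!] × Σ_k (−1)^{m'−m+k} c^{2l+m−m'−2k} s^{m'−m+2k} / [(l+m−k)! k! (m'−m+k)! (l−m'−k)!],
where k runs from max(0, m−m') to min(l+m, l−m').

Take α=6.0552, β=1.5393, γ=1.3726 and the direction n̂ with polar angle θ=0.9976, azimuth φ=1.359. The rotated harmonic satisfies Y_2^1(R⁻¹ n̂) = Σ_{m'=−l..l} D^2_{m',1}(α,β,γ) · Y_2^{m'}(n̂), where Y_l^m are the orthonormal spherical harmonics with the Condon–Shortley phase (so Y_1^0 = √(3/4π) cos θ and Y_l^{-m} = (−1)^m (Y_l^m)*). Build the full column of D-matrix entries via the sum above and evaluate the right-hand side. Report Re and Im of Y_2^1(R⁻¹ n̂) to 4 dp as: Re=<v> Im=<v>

Re=-0.0019 Im=-0.0019

Need the full column D^2_{m',1} for m'=−2..2 at α=6.0552, β=1.5393, γ=1.3726.
cos(β/2)=0.718154, sin(β/2)=0.695884
d^2_{-2,1}: single k=3 term ⇒ +0.484014;  D = -0.123389-0.468022i
d^2_{-1,1}: k∈[2..3] ⇒ +0.749256 -0.234502 = +0.514754;  D = -0.015332-0.514525i
d^2_{0,1}: k∈[1..2] ⇒ +0.631343 -0.592794 = +0.038549;  D = +0.007590-0.037795i
d^2_{1,1}: k∈[0..1] ⇒ +0.265993 -0.749256 = -0.483263;  D = -0.199779+0.440035i
d^2_{2,1}: single k=0 term ⇒ -0.515490;  D = -0.313675+0.409070i
Y_2^{m'}(θ=0.9976,φ=1.359) and Σ D·Y over m':
  (-0.1234-0.4680i)·(-0.2486-0.1121i)  (-0.0153-0.5145i)·(+0.0740-0.3441i)  (+0.0076-0.0378i)·(-0.0371+0.0000i)  (-0.1998+0.4400i)·(-0.0740-0.3441i)  (-0.3137+0.4091i)·(-0.2486+0.1121i)
Y_2^1(R⁻¹ n̂) = -0.001929-0.001877i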